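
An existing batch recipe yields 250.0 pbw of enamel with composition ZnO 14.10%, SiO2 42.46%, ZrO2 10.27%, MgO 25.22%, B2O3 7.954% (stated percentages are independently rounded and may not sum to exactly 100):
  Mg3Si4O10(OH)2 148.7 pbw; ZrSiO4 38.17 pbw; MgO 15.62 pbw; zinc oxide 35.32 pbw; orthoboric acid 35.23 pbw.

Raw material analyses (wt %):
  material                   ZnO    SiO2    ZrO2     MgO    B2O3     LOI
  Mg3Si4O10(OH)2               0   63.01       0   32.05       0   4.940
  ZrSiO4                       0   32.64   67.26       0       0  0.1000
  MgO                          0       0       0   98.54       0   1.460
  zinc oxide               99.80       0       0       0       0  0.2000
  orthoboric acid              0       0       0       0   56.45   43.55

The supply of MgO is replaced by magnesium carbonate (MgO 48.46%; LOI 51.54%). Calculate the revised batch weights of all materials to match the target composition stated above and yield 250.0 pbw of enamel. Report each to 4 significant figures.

Every computation holds full precision from first step to last — working values are printed, with 4-significant-figure rounding, in the printout — each reported value sees exactly one rounding. Derived quantities (totals, yield, net glass mass, ignition loss, five oxide percentages) are re-derived at full precision using the weight values for 250.0 pbw of glass as quoted within question or answer.
Per-oxide target masses for 250.0 pbw enamel:
  ZnO: 14.10% × 250.0 = 35.25 pbw
  SiO2: 42.46% × 250.0 = 106.2 pbw
  ZrO2: 10.27% × 250.0 = 25.68 pbw
  MgO: 25.22% × 250.0 = 63.05 pbw
  B2O3: 7.954% × 250.0 = 19.89 pbw
A balance pass over the oxides, given the weights on record, for the quoted basis mass (summed amounts equal target values exact up to rounding of places):
  ZnO: 35.32·0.9980 = 35.25 pbw (target 35.25 pbw)
  SiO2: 148.7·0.6301 + 38.17·0.3264 = 106.2 pbw (target 106.2 pbw)
  ZrO2: 38.17·0.6726 = 25.67 pbw (target 25.68 pbw)
  MgO: 148.7·0.3205 + 31.77·0.4846 = 63.05 pbw (target 63.05 pbw)
  B2O3: 35.23·0.5645 = 19.89 pbw (target 19.89 pbw)
Glass-mass bookkeeping: net batch after ignition = 250.0 pbw (the Σ of target masses is 250.0 pbw; with the basis standing at 250.0 pbw — any gap is answer rounding).
Summing the batch: Σ batch = 289.2 pbw; the LOI term Σ batch·LOI equals 39.17 pbw; yield = glass ÷ total batch = 86.45%.

Revised batch per 250.0 pbw enamel:
  Mg3Si4O10(OH)2: 148.7 pbw
  ZrSiO4: 38.17 pbw
  magnesium carbonate: 31.77 pbw
  zinc oxide: 35.32 pbw
  orthoboric acid: 35.23 pbw
Total batch = 289.2 pbw; LOI loss = 39.17 pbw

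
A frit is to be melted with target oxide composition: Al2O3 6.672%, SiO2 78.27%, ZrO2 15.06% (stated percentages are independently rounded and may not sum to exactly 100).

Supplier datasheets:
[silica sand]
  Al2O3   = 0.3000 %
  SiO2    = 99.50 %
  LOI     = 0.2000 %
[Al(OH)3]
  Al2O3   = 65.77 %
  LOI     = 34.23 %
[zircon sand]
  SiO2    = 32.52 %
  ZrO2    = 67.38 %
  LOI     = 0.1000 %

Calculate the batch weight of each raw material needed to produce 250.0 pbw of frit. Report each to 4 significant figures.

Each numeric step maintains full precision through the solve — the intermediate values are shown, with 4-significant-digit rounding, as written; each reported figure is rounded exactly once; all derived quantities are computed from the batch weights on 250.0 pbw of glass in full precision (glass mass, the totals, the three compositions, LOI, yield), as set out in the question or the answer.
Oxide-by-oxide targets in 250.0 pbw frit:
  Al2O3: 6.672% × 250.0 = 16.68 pbw
  SiO2: 78.27% × 250.0 = 195.7 pbw
  ZrO2: 15.06% × 250.0 = 37.65 pbw
Sums-versus-targets review given the weights on record, on the stated basis (sums match the target masses modulo rounding of the values):
  Al2O3: 178.4·0.003000 + 24.55·0.6577 = 16.68 pbw (target 16.68 pbw)
  SiO2: 178.4·0.9950 + 55.88·0.3252 = 195.7 pbw (target 195.7 pbw)
  ZrO2: 55.88·0.6738 = 37.65 pbw (target 37.65 pbw)
Glass-mass sanity pass: total charge less LOI = 250.0 pbw (the targets, summed, come to 250.0 pbw; against the stated basis, 250.0 pbw — differing by rounding only).
Whole-batch sum: Σ batch = 258.8 pbw; LOI loss = Σ batch·LOI = 8.816 pbw; the yield ratio, glass ÷ batch: 96.59%.

Batch per 250.0 pbw frit:
  silica sand: 178.4 pbw
  Al(OH)3: 24.55 pbw
  zircon sand: 55.88 pbw
Total batch = 258.8 pbw; LOI loss = 8.816 pbw; yield = 96.59%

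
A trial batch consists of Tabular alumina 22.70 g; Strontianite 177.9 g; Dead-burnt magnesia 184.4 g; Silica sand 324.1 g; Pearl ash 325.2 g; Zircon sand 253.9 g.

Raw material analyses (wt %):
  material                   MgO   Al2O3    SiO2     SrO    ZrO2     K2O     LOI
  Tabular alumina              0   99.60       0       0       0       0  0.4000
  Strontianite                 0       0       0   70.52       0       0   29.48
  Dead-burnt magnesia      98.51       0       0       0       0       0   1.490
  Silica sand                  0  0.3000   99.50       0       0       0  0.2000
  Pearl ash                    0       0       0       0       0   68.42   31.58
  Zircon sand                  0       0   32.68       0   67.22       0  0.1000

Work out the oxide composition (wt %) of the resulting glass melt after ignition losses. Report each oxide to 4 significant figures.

Glass mass = 1129 g (batch 1288 − LOI 158.9).
Composition: MgO 16.09%, Al2O3 2.088%, SiO2 35.90%, SrO 11.11%, ZrO2 15.11%, K2O 19.70%

Intermediates are displayed rounded to 4 significant digits. All arithmetic runs at exact precision in all steps. Every reported figure is rounded once only; the derived quantities are re-derived at full float precision (LOI, the totals, net glass mass, six oxide percentages, yield) starting from the weights on 1129 g of glass as written in the problem or answer text.
Mass of each oxide from the mix:
  MgO: 184.4·0.9851 = 181.7 g
  Al2O3: 22.70·0.9960 + 324.1·0.003000 = 23.58 g
  SiO2: 324.1·0.9950 + 253.9·0.3268 = 405.5 g
  SrO: 177.9·0.7052 = 125.5 g
  ZrO2: 253.9·0.6722 = 170.7 g
  K2O: 325.2·0.6842 = 222.5 g
LOI: 22.70·0.004000 + 177.9·0.2948 + 184.4·0.01490 + 324.1·0.002000 + 325.2·0.3158 + 253.9·0.001000 = 158.9 g
batch − LOI leaves glass = 1288 − 158.9 = 1129 g (consistent with Σ oxide mass)
wt % = 100 × oxide mass / glass mass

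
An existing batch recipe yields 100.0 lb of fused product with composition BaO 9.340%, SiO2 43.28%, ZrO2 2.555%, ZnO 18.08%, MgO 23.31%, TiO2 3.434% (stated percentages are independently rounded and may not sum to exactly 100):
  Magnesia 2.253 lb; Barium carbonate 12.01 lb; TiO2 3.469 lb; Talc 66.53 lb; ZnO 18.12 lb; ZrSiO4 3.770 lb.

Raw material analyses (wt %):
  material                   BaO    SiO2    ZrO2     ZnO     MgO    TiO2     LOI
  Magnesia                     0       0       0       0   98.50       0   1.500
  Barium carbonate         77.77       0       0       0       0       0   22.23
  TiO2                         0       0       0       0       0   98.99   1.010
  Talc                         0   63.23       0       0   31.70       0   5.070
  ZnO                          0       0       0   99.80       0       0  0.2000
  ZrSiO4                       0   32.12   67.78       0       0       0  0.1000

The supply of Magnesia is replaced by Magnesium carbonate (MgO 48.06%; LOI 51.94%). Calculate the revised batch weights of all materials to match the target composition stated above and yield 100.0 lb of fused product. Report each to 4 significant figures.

Revised batch per 100.0 lb fused product:
  Magnesium carbonate: 4.617 lb
  Barium carbonate: 12.01 lb
  TiO2: 3.469 lb
  Talc: 66.53 lb
  ZnO: 18.12 lb
  ZrSiO4: 3.770 lb
Total batch = 108.5 lb; LOI loss = 8.516 lb

In-progress results are shown, rounded to 4 significant digits, on the page. Every computation carries exact precision through every step. Each reported number takes a single rounding. The derived quantities, which include LOI, six oxide percentages, yield, totals, net glass mass, are re-derived in full precision, exactly as printed in question or answer, starting from the weights per 100.0 lb of glass.
Per-oxide target masses for 100.0 lb fused product:
  BaO: 9.340% × 100.0 = 9.340 lb
  SiO2: 43.28% × 100.0 = 43.28 lb
  ZrO2: 2.555% × 100.0 = 2.555 lb
  ZnO: 18.08% × 100.0 = 18.08 lb
  MgO: 23.31% × 100.0 = 23.31 lb
  TiO2: 3.434% × 100.0 = 3.434 lb
Oxide-by-oxide audit from the weights as reported, at the basis given (delivered sums recover each target once rounding is allowed for):
  BaO: 12.01·0.7777 = 9.340 lb (target 9.340 lb)
  SiO2: 66.53·0.6323 + 3.770·0.3212 = 43.28 lb (target 43.28 lb)
  ZrO2: 3.770·0.6778 = 2.555 lb (target 2.555 lb)
  ZnO: 18.12·0.9980 = 18.08 lb (target 18.08 lb)
  MgO: 4.617·0.4806 + 66.53·0.3170 = 23.31 lb (target 23.31 lb)
  TiO2: 3.469·0.9899 = 3.434 lb (target 3.434 lb)
Mass balance on the glass: the batch minus its LOI: 100.0 lb (the Σ of target masses is 100.0 lb; versus the stated basis of 100.0 lb — rounding explains the deltas).
Total batch = Σ batch = 108.5 lb; Σ batch·LOI gives LOI loss = 8.516 lb; as yield: glass ÷ batch → 92.15%.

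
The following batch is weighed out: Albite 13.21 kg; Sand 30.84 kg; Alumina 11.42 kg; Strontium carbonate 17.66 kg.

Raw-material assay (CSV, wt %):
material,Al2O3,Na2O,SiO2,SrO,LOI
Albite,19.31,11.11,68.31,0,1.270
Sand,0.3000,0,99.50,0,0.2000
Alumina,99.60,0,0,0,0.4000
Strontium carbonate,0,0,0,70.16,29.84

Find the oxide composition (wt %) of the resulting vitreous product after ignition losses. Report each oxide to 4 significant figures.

Glass mass = 67.59 kg (batch 73.13 − LOI 5.545).
Composition: Al2O3 20.74%, Na2O 2.172%, SiO2 58.75%, SrO 18.33%

In-progress results are printed rounded to four significant digits at each printed step — every computation maintains exact precision at all times — each reported figure is rounded only once. Derived quantities are rebuilt in full precision (the yield, LOI, net glass mass, the totals, the four compositions) from the batch weights for 67.59 kg of glass, as given in either problem or answer.
Oxide masses out of the charge:
  Al2O3: 13.21·0.1931 + 30.84·0.003000 + 11.42·0.9960 = 14.02 kg
  Na2O: 13.21·0.1111 = 1.468 kg
  SiO2: 13.21·0.6831 + 30.84·0.9950 = 39.71 kg
  SrO: 17.66·0.7016 = 12.39 kg
LOI: 13.21·0.01270 + 30.84·0.002000 + 11.42·0.004000 + 17.66·0.2984 = 5.545 kg
Net of LOI, the glass mass = 73.13 − 5.545 = 67.59 kg (matching Σ of the oxides)
each oxide over glass, ×100, is wt %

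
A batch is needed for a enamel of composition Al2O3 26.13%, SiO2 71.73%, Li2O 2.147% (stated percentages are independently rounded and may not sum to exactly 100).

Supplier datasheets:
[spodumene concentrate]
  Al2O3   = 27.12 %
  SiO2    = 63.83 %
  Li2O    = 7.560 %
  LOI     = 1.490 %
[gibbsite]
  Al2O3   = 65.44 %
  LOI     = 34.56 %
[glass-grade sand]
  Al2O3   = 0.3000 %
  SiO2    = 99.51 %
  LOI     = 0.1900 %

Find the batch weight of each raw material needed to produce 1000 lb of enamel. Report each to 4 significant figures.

Batch per 1000 lb enamel:
  spodumene concentrate: 284.0 lb
  gibbsite: 279.1 lb
  glass-grade sand: 538.7 lb
Total batch = 1102 lb; LOI loss = 101.7 lb; yield = 90.77%

Each numeric step runs at full precision at every stage — the intermediate values are shown with 4-significant-figure rounding between the steps. Exactly one rounding is applied to every reported figure; all derived quantities (the totals, LOI, yield, three oxide percentages, glass mass) are computed in full float precision using the weight values at 1000 lb of glass precisely as stated by the problem or the answer.
Oxide mass targets, per 1000 lb enamel:
  Al2O3: 26.13% × 1000 = 261.3 lb
  SiO2: 71.73% × 1000 = 717.3 lb
  Li2O: 2.147% × 1000 = 21.47 lb
A balance pass over the oxides, per the reported batch figures, on the stated basis (every target is met by its sum exact up to rounding of places):
  Al2O3: 284.0·0.2712 + 279.1·0.6544 + 538.7·0.003000 = 261.3 lb (target 261.3 lb)
  SiO2: 284.0·0.6383 + 538.7·0.9951 = 717.3 lb (target 717.3 lb)
  Li2O: 284.0·0.07560 = 21.47 lb (target 21.47 lb)
Glass mass check: net batch after ignition = 1000 lb (the targets, summed, come to 1000 lb; against the stated basis, 1000 lb — a pure rounding effect).
Adding the batch up: Σ batch = 1102 lb; ignition loss, Σ(batch × LOI) = 101.7 lb; as yield: glass ÷ batch → 90.77%.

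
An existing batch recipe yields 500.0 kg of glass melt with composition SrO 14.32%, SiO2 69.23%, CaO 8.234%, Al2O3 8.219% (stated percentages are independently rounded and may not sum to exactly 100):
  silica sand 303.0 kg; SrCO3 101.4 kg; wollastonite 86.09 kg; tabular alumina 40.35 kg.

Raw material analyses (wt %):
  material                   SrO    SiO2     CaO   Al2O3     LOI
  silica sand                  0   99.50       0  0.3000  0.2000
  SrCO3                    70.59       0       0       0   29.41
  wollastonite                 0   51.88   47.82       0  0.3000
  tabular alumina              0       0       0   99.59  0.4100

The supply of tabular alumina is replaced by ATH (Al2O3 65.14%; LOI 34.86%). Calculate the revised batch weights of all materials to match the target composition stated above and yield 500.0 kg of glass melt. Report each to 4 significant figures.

Revised batch per 500.0 kg glass melt:
  silica sand: 303.0 kg
  SrCO3: 101.4 kg
  wollastonite: 86.09 kg
  ATH: 61.69 kg
Total batch = 552.2 kg; LOI loss = 52.19 kg

The working math carries exact precision in all steps. Intermediates appear, with 4-significant-figure rounding, at each printed step — exactly one rounding is applied to each reported figure. All derived quantities are carried at full precision (the totals, net glass mass, the four compositions, the yield, LOI) from the weighed amounts per 500.0 kg of glass precisely as stated by either problem or answer.
The oxide mass targets at 500.0 kg glass melt:
  SrO: 14.32% × 500.0 = 71.60 kg
  SiO2: 69.23% × 500.0 = 346.2 kg
  CaO: 8.234% × 500.0 = 41.17 kg
  Al2O3: 8.219% × 500.0 = 41.10 kg
A balance pass over the oxides, using the reported weights, per the basis as stated (target by target, the sums agree net of answer rounding effects):
  SrO: 101.4·0.7059 = 71.58 kg (target 71.60 kg)
  SiO2: 303.0·0.9950 + 86.09·0.5188 = 346.1 kg (target 346.2 kg)
  CaO: 86.09·0.4782 = 41.17 kg (target 41.17 kg)
  Al2O3: 303.0·0.003000 + 61.69·0.6514 = 41.09 kg (target 41.10 kg)
Glass mass check: Σ batch − LOI loss = 500.0 kg (the targets, summed, come to 500.0 kg; with the basis standing at 500.0 kg — a pure rounding effect).
Total batch = Σ batch = 552.2 kg; LOI removed, Σ of batch·LOI: 52.19 kg; yield = glass ÷ total batch = 90.55%.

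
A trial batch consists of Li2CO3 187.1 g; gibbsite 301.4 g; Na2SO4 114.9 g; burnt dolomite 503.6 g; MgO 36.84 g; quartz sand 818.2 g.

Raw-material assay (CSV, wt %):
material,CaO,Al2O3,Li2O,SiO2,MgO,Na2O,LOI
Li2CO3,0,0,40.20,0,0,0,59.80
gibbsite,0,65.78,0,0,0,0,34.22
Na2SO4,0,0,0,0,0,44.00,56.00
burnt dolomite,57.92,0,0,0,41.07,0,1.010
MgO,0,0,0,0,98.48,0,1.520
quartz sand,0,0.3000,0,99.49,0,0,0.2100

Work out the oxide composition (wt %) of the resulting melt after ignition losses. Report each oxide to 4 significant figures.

Exact precision is held all the way through. Working values are shown, rounded to 4 significant figures, on the page. Every reported figure sees exactly one rounding; the derived quantities (glass mass, yield, ignition loss, the six compositions, the totals) are rebuilt from the weighed amounts for 1675 g of glass at exact precision as set out in the problem or answer text.
Oxide masses out of the charge:
  CaO: 503.6·0.5792 = 291.7 g
  Al2O3: 301.4·0.6578 + 818.2·0.003000 = 200.7 g
  Li2O: 187.1·0.4020 = 75.21 g
  SiO2: 818.2·0.9949 = 814.0 g
  MgO: 503.6·0.4107 + 36.84·0.9848 = 243.1 g
  Na2O: 114.9·0.4400 = 50.56 g
LOI: 187.1·0.5980 + 301.4·0.3422 + 114.9·0.5600 + 503.6·0.01010 + 36.84·0.01520 + 818.2·0.002100 = 286.7 g
Resulting glass, batch − LOI: 1962 − 286.7 = 1675 g (matching Σ of the oxides)
each oxide over glass, ×100, is wt %

Glass mass = 1675 g (batch 1962 − LOI 286.7).
Composition: CaO 17.41%, Al2O3 11.98%, Li2O 4.490%, SiO2 48.59%, MgO 14.51%, Na2O 3.018%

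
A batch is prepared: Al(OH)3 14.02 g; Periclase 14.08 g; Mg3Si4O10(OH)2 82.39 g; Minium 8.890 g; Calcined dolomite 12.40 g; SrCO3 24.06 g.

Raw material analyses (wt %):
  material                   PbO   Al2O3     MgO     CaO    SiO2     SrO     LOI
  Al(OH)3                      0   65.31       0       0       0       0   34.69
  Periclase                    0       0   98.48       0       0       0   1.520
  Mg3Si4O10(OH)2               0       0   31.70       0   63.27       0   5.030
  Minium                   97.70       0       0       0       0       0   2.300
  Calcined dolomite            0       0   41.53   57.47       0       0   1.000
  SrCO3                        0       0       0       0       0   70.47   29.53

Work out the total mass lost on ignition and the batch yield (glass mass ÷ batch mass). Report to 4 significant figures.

LOI loss = 16.66 g; glass = 139.2 g; yield = 89.31%

Values along the way appear, rounded to 4 significant figures, in the working; the working math carries full precision all the way through. Every reported result carries a single rounding — derived quantities (totals, ignition loss, six oxide percentages, the yield, net glass mass) are re-derived in exact precision starting from the weights at 139.2 g of glass as given in the problem or the answer.
Per-material ignition loss:
  Al(OH)3: 14.02 × 0.3469 = 4.864 g
  Periclase: 14.08 × 0.01520 = 0.2140 g
  Mg3Si4O10(OH)2: 82.39 × 0.05030 = 4.144 g
  Minium: 8.890 × 0.02300 = 0.2045 g
  Calcined dolomite: 12.40 × 0.01000 = 0.1240 g
  SrCO3: 24.06 × 0.2953 = 7.105 g
Total LOI = 16.66 g
Glass = batch − LOI = 155.8 − 16.66 = 139.2 g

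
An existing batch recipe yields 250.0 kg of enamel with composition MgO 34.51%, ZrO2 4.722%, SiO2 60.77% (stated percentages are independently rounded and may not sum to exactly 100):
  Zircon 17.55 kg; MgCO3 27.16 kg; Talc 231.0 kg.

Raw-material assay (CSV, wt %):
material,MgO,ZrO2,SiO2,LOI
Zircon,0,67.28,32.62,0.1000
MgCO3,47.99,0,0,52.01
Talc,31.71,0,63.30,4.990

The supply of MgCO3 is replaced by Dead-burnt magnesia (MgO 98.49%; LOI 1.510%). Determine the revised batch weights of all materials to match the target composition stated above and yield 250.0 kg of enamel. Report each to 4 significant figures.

Revised batch per 250.0 kg enamel:
  Zircon: 17.55 kg
  Dead-burnt magnesia: 13.24 kg
  Talc: 231.0 kg
Total batch = 261.8 kg; LOI loss = 11.74 kg

The whole derivation carries full precision through every step; intermediates are shown, rounded to four significant digits, between the steps — a single rounding produces each reported figure. Derived quantities, which include three oxide percentages, glass mass, LOI, the yield, the totals, are re-derived at full precision, exactly as shown in problem or answer, from the batch weights for 250.0 kg of glass.
Oxide-by-oxide targets in 250.0 kg enamel:
  MgO: 34.51% × 250.0 = 86.28 kg
  ZrO2: 4.722% × 250.0 = 11.80 kg
  SiO2: 60.77% × 250.0 = 151.9 kg
Mass-balance tally per oxide per the reported batch figures, relative to the basis at hand (delivered sums recover each target within answer rounding):
  MgO: 13.24·0.9849 + 231.0·0.3171 = 86.29 kg (target 86.28 kg)
  ZrO2: 17.55·0.6728 = 11.81 kg (target 11.80 kg)
  SiO2: 17.55·0.3262 + 231.0·0.6330 = 151.9 kg (target 151.9 kg)
The glass-mass cross-check: batch Σ − ignition loss = 250.0 kg (per-oxide target masses sum to 250.0 kg; with the basis standing at 250.0 kg — rounding explains the deltas).
Adding the batch up: Σ batch = 261.8 kg; the LOI term Σ batch·LOI equals 11.74 kg; as yield: glass ÷ batch → 95.51%.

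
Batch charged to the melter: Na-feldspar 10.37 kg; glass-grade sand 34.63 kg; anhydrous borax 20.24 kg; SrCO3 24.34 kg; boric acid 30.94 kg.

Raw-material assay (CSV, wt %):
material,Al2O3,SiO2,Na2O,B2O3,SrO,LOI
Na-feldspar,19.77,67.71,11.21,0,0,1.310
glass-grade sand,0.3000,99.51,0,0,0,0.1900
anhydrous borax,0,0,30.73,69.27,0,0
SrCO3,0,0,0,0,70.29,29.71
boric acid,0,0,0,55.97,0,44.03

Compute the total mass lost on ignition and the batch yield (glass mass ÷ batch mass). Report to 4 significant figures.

LOI loss = 21.06 kg; glass = 99.46 kg; yield = 82.53%

Values along the way are shown (rounded to 4 significant figures) alongside each step. The working math runs at exact precision all the way through — each reported result carries a single rounding — the derived quantities (totals, glass mass, yield, LOI, the five compositions) are recomputed from the weighed amounts for 99.46 kg of glass at exact precision exactly as shown in either problem or answer.
Ignition loss by material:
  Na-feldspar: 10.37 × 0.01310 = 0.1358 kg
  glass-grade sand: 34.63 × 0.001900 = 0.06580 kg
  anhydrous borax: 20.24 × 0 = 0 kg
  SrCO3: 24.34 × 0.2971 = 7.231 kg
  boric acid: 30.94 × 0.4403 = 13.62 kg
Total LOI = 21.06 kg
Glass = batch − LOI = 120.5 − 21.06 = 99.46 kg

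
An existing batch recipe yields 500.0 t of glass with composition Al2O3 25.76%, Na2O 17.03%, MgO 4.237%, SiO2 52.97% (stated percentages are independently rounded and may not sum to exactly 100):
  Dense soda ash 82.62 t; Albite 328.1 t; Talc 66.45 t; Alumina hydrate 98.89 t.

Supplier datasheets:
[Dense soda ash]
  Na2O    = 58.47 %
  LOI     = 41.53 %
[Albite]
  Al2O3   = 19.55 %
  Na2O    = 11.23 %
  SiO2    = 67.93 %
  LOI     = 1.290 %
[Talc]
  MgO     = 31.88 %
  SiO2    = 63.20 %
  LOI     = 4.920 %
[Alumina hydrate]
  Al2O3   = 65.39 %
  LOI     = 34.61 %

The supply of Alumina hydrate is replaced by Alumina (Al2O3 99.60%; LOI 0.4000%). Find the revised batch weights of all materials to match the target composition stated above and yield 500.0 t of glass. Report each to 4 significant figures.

Revised batch per 500.0 t glass:
  Dense soda ash: 82.62 t
  Albite: 328.1 t
  Talc: 66.45 t
  Alumina: 64.92 t
Total batch = 542.1 t; LOI loss = 42.07 t

Values along the way are shown (rounded to 4 significant digits) at each printed step — exact precision is kept from first step to last — every reported result is rounded only once — all derived quantities, which include the yield, four oxide percentages, net glass mass, totals, ignition loss, are recomputed at full precision, exactly as shown in question or answer, from the batch weights per 500.0 t of glass.
The oxide mass targets at 500.0 t glass:
  Al2O3: 25.76% × 500.0 = 128.8 t
  Na2O: 17.03% × 500.0 = 85.15 t
  MgO: 4.237% × 500.0 = 21.18 t
  SiO2: 52.97% × 500.0 = 264.8 t
Verifying the oxide balance given the weights on record, under the basis named above (target by target, the sums agree within answer rounding):
  Al2O3: 328.1·0.1955 + 64.92·0.9960 = 128.8 t (target 128.8 t)
  Na2O: 82.62·0.5847 + 328.1·0.1123 = 85.15 t (target 85.15 t)
  MgO: 66.45·0.3188 = 21.18 t (target 21.18 t)
  SiO2: 328.1·0.6793 + 66.45·0.6320 = 264.9 t (target 264.8 t)
Consistency of the glass mass: batch Σ − ignition loss = 500.0 t (per-oxide target masses sum to 500.0 t; against the stated basis, 500.0 t — differing by rounding only).
Summing the batch: Σ batch = 542.1 t; loss to ignition Σ batch·LOI = 42.07 t; yield = glass ÷ total batch = 92.24%.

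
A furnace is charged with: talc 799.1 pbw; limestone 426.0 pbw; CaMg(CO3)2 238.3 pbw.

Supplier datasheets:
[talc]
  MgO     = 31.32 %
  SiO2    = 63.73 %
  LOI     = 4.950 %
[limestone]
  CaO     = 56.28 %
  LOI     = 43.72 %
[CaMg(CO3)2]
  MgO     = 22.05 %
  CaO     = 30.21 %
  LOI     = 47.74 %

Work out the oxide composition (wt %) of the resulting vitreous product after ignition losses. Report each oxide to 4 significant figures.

Glass mass = 1124 pbw (batch 1463 − LOI 339.6).
Composition: MgO 26.95%, SiO2 45.32%, CaO 27.74%

Each numeric step carries full float precision in all steps; working values are rounded off to 4 significant figures wherever printed; every reported result takes a single rounding. The derived quantities, which include LOI, totals, the yield, glass mass, three oxide percentages, are carried at full precision, exactly as shown in either problem or answer, from the weighed amounts for 1124 pbw of glass.
What the batch supplies per oxide:
  MgO: 799.1·0.3132 + 238.3·0.2205 = 302.8 pbw
  SiO2: 799.1·0.6373 = 509.3 pbw
  CaO: 426.0·0.5628 + 238.3·0.3021 = 311.7 pbw
LOI: 799.1·0.04950 + 426.0·0.4372 + 238.3·0.4774 = 339.6 pbw
batch − LOI leaves glass = 1463 − 339.6 = 1124 pbw (the oxide masses sum to this)
oxide / glass × 100 gives the wt %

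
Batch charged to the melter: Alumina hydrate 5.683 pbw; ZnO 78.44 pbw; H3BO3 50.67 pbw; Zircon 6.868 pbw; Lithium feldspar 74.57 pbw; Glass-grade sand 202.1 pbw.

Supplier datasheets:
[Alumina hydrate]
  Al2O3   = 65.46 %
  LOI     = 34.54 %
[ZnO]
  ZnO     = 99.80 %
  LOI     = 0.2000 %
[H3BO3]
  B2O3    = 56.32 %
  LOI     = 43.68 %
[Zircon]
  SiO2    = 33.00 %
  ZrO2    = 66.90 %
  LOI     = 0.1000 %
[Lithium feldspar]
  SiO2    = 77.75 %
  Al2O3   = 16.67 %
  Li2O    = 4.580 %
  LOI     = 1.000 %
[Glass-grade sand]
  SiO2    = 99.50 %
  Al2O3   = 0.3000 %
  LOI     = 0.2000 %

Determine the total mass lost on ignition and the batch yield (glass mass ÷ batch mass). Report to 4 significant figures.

LOI loss = 25.41 pbw; glass = 392.9 pbw; yield = 93.93%

The working math holds full precision all the way through; mid-chain values appear (rounded to 4 significant figures) across the worked steps; each reported result carries a single rounding — all derived quantities, including LOI, the six compositions, yield, glass mass, the totals, are computed starting from the weights per 392.9 pbw of glass in full precision, as quoted within problem or answer.
Loss on ignition, line by line:
  Alumina hydrate: 5.683 × 0.3454 = 1.963 pbw
  ZnO: 78.44 × 0.002000 = 0.1569 pbw
  H3BO3: 50.67 × 0.4368 = 22.13 pbw
  Zircon: 6.868 × 0.001000 = 0.006868 pbw
  Lithium feldspar: 74.57 × 0.01000 = 0.7457 pbw
  Glass-grade sand: 202.1 × 0.002000 = 0.4042 pbw
Total LOI = 25.41 pbw
Glass = batch − LOI = 418.3 − 25.41 = 392.9 pbw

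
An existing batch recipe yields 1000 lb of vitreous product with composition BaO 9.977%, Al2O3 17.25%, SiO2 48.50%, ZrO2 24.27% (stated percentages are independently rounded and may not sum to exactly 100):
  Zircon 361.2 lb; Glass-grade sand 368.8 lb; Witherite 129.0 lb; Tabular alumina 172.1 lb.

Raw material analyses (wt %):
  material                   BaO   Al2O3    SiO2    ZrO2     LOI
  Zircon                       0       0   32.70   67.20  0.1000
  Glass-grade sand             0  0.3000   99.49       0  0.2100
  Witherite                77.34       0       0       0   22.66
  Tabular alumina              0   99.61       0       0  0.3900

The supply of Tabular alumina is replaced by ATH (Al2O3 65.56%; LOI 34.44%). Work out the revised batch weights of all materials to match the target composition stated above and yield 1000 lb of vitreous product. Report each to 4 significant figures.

Revised batch per 1000 lb vitreous product:
  Zircon: 361.2 lb
  Glass-grade sand: 368.8 lb
  Witherite: 129.0 lb
  ATH: 261.4 lb
Total batch = 1120 lb; LOI loss = 120.4 lb

Mid-chain values are shown, with 4-significant-digit rounding, within the worked lines — exact precision is carried end to end; every reported value is rounded a single time. All derived quantities (ignition loss, glass mass, the totals, four oxide percentages, yield) are computed in full float precision using the weight values at 1000 lb of glass as set out in problem or answer.
Target oxide masses per 1000 lb vitreous product:
  BaO: 9.977% × 1000 = 99.77 lb
  Al2O3: 17.25% × 1000 = 172.5 lb
  SiO2: 48.50% × 1000 = 485.0 lb
  ZrO2: 24.27% × 1000 = 242.7 lb
Sums-versus-targets review with the batch weights as given, relative to the basis at hand (delivered sums recover each target modulo rounding of the values):
  BaO: 129.0·0.7734 = 99.77 lb (target 99.77 lb)
  Al2O3: 368.8·0.003000 + 261.4·0.6556 = 172.5 lb (target 172.5 lb)
  SiO2: 361.2·0.3270 + 368.8·0.9949 = 485.0 lb (target 485.0 lb)
  ZrO2: 361.2·0.6720 = 242.7 lb (target 242.7 lb)
Glass-mass closure: total charge less LOI = 1000 lb (the Σ of target masses is 1000 lb; the stated basis being 1000 lb — a pure rounding effect).
Summing the batch: Σ batch = 1120 lb; loss to ignition Σ batch·LOI = 120.4 lb; the yield ratio, glass ÷ batch: 89.25%.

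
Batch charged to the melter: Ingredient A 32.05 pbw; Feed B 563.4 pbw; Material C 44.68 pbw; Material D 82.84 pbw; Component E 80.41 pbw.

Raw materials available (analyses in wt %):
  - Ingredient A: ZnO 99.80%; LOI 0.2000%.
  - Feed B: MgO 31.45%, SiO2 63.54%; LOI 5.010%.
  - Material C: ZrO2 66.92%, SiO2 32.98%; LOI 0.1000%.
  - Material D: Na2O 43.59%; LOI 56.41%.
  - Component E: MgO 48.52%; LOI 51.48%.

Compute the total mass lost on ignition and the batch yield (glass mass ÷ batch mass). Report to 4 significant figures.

LOI loss = 116.5 pbw; glass = 686.9 pbw; yield = 85.50%

The whole derivation holds full float precision in every operation — in-progress results appear (rounded to 4 significant digits) in the working — every reported value is rounded a single time — derived quantities (five oxide percentages, the yield, the totals, LOI, glass mass) are rebuilt at exact precision from the weighed amounts on 686.9 pbw of glass, precisely as stated by the problem or the answer.
Material-by-material LOI:
  Ingredient A: 32.05 × 0.002000 = 0.06410 pbw
  Feed B: 563.4 × 0.05010 = 28.23 pbw
  Material C: 44.68 × 0.001000 = 0.04468 pbw
  Material D: 82.84 × 0.5641 = 46.73 pbw
  Component E: 80.41 × 0.5148 = 41.40 pbw
Total LOI = 116.5 pbw
Glass = batch − LOI = 803.4 − 116.5 = 686.9 pbw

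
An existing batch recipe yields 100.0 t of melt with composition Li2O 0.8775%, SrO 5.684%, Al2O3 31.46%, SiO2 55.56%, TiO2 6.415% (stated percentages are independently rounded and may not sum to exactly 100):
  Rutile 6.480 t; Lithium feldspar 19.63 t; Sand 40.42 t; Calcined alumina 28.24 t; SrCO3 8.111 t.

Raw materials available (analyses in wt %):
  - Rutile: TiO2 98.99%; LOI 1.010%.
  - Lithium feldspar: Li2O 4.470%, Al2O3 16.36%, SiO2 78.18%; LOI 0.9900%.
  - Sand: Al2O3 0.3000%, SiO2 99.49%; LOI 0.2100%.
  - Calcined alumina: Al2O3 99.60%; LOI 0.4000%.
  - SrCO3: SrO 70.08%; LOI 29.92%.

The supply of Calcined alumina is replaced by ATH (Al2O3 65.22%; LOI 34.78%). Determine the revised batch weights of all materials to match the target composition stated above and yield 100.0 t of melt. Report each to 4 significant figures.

Revised batch per 100.0 t melt:
  Rutile: 6.480 t
  Lithium feldspar: 19.63 t
  Sand: 40.42 t
  ATH: 43.13 t
  SrCO3: 8.111 t
Total batch = 117.8 t; LOI loss = 17.77 t

All arithmetic carries full precision at every stage. Rounding to four significant figures extends to every mid-chain value as printed. Exactly one rounding is applied to every reported result. The derived quantities (five oxide percentages, the totals, the yield, LOI, glass mass) are carried from the batch weights at 100.0 t of glass in full precision as given in the problem or answer text.
The oxide mass targets at 100.0 t melt:
  Li2O: 0.8775% × 100.0 = 0.8775 t
  SrO: 5.684% × 100.0 = 5.684 t
  Al2O3: 31.46% × 100.0 = 31.46 t
  SiO2: 55.56% × 100.0 = 55.56 t
  TiO2: 6.415% × 100.0 = 6.415 t
Sums-versus-targets review applying the batch weights above, relative to the basis at hand (each sum matches its target mass once rounding is allowed for):
  Li2O: 19.63·0.04470 = 0.8775 t (target 0.8775 t)
  SrO: 8.111·0.7008 = 5.684 t (target 5.684 t)
  Al2O3: 19.63·0.1636 + 40.42·0.003000 + 43.13·0.6522 = 31.46 t (target 31.46 t)
  SiO2: 19.63·0.7818 + 40.42·0.9949 = 55.56 t (target 55.56 t)
  TiO2: 6.480·0.9899 = 6.415 t (target 6.415 t)
Auditing the glass mass value: batch Σ − ignition loss = 100.0 t (oxide target masses add up to 100.0 t; stated basis 100.0 t — deltas are rounding alone).
Whole-batch sum: Σ batch = 117.8 t; loss to ignition Σ batch·LOI = 17.77 t; as yield: glass ÷ batch → 84.91%.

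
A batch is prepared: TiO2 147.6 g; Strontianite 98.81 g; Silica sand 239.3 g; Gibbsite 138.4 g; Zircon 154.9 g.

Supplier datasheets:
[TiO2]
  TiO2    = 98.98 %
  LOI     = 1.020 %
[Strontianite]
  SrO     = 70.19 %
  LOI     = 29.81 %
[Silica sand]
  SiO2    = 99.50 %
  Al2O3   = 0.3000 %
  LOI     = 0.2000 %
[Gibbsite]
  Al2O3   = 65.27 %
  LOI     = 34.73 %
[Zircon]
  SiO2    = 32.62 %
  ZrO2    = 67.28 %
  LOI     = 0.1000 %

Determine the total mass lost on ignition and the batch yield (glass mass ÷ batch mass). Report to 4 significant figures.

Values along the way appear (rounded to 4 significant figures) as written. Every computation carries exact precision at each step — exactly one rounding lands on every reported value. The derived quantities (glass mass, five oxide percentages, ignition loss, totals, yield) are recomputed using the weight values for 699.3 g of glass at full float precision as quoted within the problem or the answer.
Ignition loss by material:
  TiO2: 147.6 × 0.01020 = 1.506 g
  Strontianite: 98.81 × 0.2981 = 29.46 g
  Silica sand: 239.3 × 0.002000 = 0.4786 g
  Gibbsite: 138.4 × 0.3473 = 48.07 g
  Zircon: 154.9 × 0.001000 = 0.1549 g
Total LOI = 79.66 g
Glass = batch − LOI = 779.0 − 79.66 = 699.3 g

LOI loss = 79.66 g; glass = 699.3 g; yield = 89.77%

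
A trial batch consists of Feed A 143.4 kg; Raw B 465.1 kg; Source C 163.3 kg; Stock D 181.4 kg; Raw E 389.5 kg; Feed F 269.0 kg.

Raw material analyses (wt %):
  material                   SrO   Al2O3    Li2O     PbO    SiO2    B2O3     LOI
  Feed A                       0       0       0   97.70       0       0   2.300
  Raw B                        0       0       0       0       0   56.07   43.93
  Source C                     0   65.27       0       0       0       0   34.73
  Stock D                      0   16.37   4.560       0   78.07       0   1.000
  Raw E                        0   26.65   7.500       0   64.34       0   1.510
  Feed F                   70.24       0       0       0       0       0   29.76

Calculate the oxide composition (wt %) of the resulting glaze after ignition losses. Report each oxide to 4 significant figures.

Glass mass = 1260 kg (batch 1612 − LOI 352.1).
Composition: SrO 15.00%, Al2O3 19.06%, Li2O 2.976%, PbO 11.12%, SiO2 31.14%, B2O3 20.70%

Full float precision is held at each step; mid-chain values are printed with 4-significant-figure rounding between the steps — every reported value takes exactly one rounding. All derived quantities are rebuilt at exact precision (the totals, net glass mass, six oxide percentages, LOI, the yield) from the weighed amounts at 1260 kg of glass as written in the problem or the answer.
Per-oxide mass from batch:
  SrO: 269.0·0.7024 = 188.9 kg
  Al2O3: 163.3·0.6527 + 181.4·0.1637 + 389.5·0.2665 = 240.1 kg
  Li2O: 181.4·0.04560 + 389.5·0.07500 = 37.48 kg
  PbO: 143.4·0.9770 = 140.1 kg
  SiO2: 181.4·0.7807 + 389.5·0.6434 = 392.2 kg
  B2O3: 465.1·0.5607 = 260.8 kg
LOI: 143.4·0.02300 + 465.1·0.4393 + 163.3·0.3473 + 181.4·0.01000 + 389.5·0.01510 + 269.0·0.2976 = 352.1 kg
Glass mass = batch − LOI = 1612 − 352.1 = 1260 kg (= Σ oxide masses)
wt % = oxide mass / glass mass × 100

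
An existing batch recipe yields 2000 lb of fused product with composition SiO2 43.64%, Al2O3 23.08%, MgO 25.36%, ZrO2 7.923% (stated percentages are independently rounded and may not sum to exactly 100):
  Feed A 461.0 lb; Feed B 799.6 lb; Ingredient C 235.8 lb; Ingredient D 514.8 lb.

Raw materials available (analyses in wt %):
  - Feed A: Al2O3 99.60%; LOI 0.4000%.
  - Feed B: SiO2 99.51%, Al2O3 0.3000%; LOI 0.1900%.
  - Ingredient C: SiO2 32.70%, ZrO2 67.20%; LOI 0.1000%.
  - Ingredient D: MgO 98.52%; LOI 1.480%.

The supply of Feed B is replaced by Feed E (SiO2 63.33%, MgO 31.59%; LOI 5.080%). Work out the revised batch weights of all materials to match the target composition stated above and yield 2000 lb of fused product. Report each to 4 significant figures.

Revised batch per 2000 lb fused product:
  Feed A: 463.5 lb
  Feed E: 1256 lb
  Ingredient C: 235.8 lb
  Ingredient D: 112.0 lb
Total batch = 2067 lb; LOI loss = 67.55 lb

Each numeric step keeps full precision at every stage; mid-chain values are printed (rounded to four significant figures) in the working; each reported figure is rounded only once — derived quantities (the yield, four oxide percentages, net glass mass, the totals, ignition loss) are re-derived starting from the weights per 2000 lb of glass in full precision as they appear in question or answer.
Target oxide masses per 2000 lb fused product:
  SiO2: 43.64% × 2000 = 872.8 lb
  Al2O3: 23.08% × 2000 = 461.6 lb
  MgO: 25.36% × 2000 = 507.2 lb
  ZrO2: 7.923% × 2000 = 158.5 lb
A balance pass over the oxides, from the weights as reported, against the basis in use (each sum matches its target mass once rounding is allowed for):
  SiO2: 1256·0.6333 + 235.8·0.3270 = 872.5 lb (target 872.8 lb)
  Al2O3: 463.5·0.9960 = 461.6 lb (target 461.6 lb)
  MgO: 1256·0.3159 + 112.0·0.9852 = 507.1 lb (target 507.2 lb)
  ZrO2: 235.8·0.6720 = 158.5 lb (target 158.5 lb)
Glass mass check: total batch − LOI = 2000 lb (per-oxide target masses sum to 2000 lb; basis as stated: 2000 lb — a pure rounding effect).
Whole-batch sum: Σ batch = 2067 lb; loss to ignition Σ batch·LOI = 67.55 lb; yield: glass divided by total = 96.73%.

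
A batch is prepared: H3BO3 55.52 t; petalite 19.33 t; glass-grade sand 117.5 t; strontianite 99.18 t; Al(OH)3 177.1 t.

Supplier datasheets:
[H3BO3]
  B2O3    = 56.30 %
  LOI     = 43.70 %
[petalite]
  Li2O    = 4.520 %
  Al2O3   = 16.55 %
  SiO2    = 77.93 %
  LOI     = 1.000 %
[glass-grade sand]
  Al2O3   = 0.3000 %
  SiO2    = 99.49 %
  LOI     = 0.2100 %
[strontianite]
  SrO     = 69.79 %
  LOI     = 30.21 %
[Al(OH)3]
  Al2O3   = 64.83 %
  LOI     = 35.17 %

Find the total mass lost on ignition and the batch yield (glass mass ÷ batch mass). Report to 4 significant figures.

All arithmetic runs at full float precision in all steps. Intermediates are shown, with 4-significant-digit rounding, in the printout — each reported figure is rounded only once. Derived quantities, including the totals, ignition loss, glass mass, five oxide percentages, yield, are re-derived from the weighed amounts on 351.7 t of glass at exact precision, as given in question or answer.
Ignition loss by material:
  H3BO3: 55.52 × 0.4370 = 24.26 t
  petalite: 19.33 × 0.01000 = 0.1933 t
  glass-grade sand: 117.5 × 0.002100 = 0.2467 t
  strontianite: 99.18 × 0.3021 = 29.96 t
  Al(OH)3: 177.1 × 0.3517 = 62.29 t
Total LOI = 117.0 t
Glass = batch − LOI = 468.6 − 117.0 = 351.7 t

LOI loss = 117.0 t; glass = 351.7 t; yield = 75.04%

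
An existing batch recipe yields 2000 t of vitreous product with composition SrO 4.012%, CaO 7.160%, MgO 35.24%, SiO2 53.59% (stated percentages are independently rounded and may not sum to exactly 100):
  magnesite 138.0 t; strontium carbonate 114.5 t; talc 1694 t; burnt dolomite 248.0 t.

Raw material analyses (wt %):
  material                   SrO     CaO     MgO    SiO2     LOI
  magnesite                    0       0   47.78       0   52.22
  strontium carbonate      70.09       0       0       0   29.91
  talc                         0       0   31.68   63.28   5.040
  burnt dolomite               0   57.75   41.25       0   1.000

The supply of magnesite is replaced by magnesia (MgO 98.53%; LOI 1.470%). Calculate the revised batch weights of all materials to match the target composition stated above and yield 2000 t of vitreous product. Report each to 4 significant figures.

Revised batch per 2000 t vitreous product:
  magnesia: 66.92 t
  strontium carbonate: 114.5 t
  talc: 1694 t
  burnt dolomite: 248.0 t
Total batch = 2123 t; LOI loss = 123.1 t

Intermediates are displayed (rounded to four significant figures) within the worked lines. All internal work runs at exact precision end to end; exactly one rounding lands on every reported result — the derived quantities are computed using the weight values on 2000 t of glass in full precision (the totals, yield, four oxide percentages, glass mass, LOI), exactly as shown in either problem or answer.
Per-oxide target masses for 2000 t vitreous product:
  SrO: 4.012% × 2000 = 80.24 t
  CaO: 7.160% × 2000 = 143.2 t
  MgO: 35.24% × 2000 = 704.8 t
  SiO2: 53.59% × 2000 = 1072 t
Checking each oxide sum from the weights as reported, under the basis named above (delivered sums recover each target inside rounding margins):
  SrO: 114.5·0.7009 = 80.25 t (target 80.24 t)
  CaO: 248.0·0.5775 = 143.2 t (target 143.2 t)
  MgO: 66.92·0.9853 + 1694·0.3168 + 248.0·0.4125 = 704.9 t (target 704.8 t)
  SiO2: 1694·0.6328 = 1072 t (target 1072 t)
Glass mass check: batch Σ − ignition loss = 2000 t (summing oxide targets gives 2000 t; against the stated basis, 2000 t — differing by rounding only).
Whole-batch sum: Σ batch = 2123 t; LOI loss = Σ batch·LOI = 123.1 t; as yield: glass ÷ batch → 94.20%.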